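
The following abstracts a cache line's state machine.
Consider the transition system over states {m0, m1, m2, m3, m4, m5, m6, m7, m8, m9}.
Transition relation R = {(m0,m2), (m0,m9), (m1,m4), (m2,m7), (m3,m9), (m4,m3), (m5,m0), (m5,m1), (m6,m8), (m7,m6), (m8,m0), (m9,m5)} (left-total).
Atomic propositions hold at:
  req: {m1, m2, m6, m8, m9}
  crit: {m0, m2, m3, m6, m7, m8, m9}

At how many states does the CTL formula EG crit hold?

EG crit: greatest fixpoint, start Z0 = {m0, m2, m3, m6, m7, m8, m9}, keep only states in Sat with some successor in Z. Z1 = {m0, m2, m3, m6, m7, m8}; Z2 = {m0, m2, m6, m7, m8}; fixed.
Sat(EG crit) = {m0, m2, m6, m7, m8}
|Sat(EG crit)| = |{m0, m2, m6, m7, m8}| = 5.

5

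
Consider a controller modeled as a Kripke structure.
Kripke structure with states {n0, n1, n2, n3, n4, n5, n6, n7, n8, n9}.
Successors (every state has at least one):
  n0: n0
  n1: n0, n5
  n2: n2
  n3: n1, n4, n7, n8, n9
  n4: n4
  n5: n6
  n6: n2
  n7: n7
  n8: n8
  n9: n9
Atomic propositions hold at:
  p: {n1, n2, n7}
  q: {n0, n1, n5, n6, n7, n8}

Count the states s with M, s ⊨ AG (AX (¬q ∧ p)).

2

Sat(¬q) = {n2, n3, n4, n9}
Sat(¬q ∧ p) = {n2}
Sat(AX (¬q ∧ p)) = {s : every successor in {n2}} = {n2, n6}
AG (AX (¬q ∧ p)): greatest fixpoint, start Z0 = {n2, n6}, keep only states in Sat with every successor in Z. Already a fixed point.
Sat(AG (AX (¬q ∧ p))) = {n2, n6}
|Sat(AG (AX (¬q ∧ p)))| = |{n2, n6}| = 2.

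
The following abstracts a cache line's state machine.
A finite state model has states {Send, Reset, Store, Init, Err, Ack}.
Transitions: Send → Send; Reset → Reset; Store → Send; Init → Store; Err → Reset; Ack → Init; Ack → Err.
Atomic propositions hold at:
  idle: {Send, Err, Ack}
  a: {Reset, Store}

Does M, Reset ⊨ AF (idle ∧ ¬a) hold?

Sat(¬a) = {Send, Init, Err, Ack}
Sat(idle ∧ ¬a) = {Send, Err, Ack}
AF (idle ∧ ¬a): least fixpoint, start Z0 = {Send, Err, Ack}, add states with every successor in Z. Z1 = {Send, Store, Err, Ack}; Z2 = {Send, Store, Init, Err, Ack}; fixed.
Sat(AF (idle ∧ ¬a)) = {Send, Store, Init, Err, Ack}
Reset ∉ Sat(AF (idle ∧ ¬a)) = {Send, Store, Init, Err, Ack}, so the formula does not hold at Reset.

No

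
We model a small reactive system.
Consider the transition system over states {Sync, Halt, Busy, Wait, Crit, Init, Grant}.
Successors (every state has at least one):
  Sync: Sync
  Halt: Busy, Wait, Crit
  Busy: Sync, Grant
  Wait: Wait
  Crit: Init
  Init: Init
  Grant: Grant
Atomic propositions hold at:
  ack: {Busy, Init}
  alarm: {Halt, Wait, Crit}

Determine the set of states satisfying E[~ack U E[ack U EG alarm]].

Sat(~ack) = {Sync, Halt, Wait, Crit, Grant}
EG alarm: greatest fixpoint, start Z0 = {Halt, Wait, Crit}, keep only states in Sat with some successor in Z. Z1 = {Halt, Wait}; fixed.
Sat(EG alarm) = {Halt, Wait}
E[ack U EG alarm]: least fixpoint, start Z0 = Sat(EG alarm) = {Halt, Wait}, add states in Sat(ack) with some successor in Z. Already a fixed point.
Sat(E[ack U EG alarm]) = {Halt, Wait}
E[~ack U E[ack U EG alarm]]: least fixpoint, start Z0 = Sat(E[ack U EG alarm]) = {Halt, Wait}, add states in Sat(~ack) with some successor in Z. Already a fixed point.
Sat(E[~ack U E[ack U EG alarm]]) = {Halt, Wait}

{Halt, Wait}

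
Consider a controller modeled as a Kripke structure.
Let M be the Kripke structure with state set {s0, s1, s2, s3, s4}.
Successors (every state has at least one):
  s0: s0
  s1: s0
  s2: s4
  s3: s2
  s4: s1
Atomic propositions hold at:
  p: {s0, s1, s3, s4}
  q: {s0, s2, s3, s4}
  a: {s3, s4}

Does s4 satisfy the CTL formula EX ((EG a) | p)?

Yes

EG a: greatest fixpoint, start Z0 = {s3, s4}, keep only states in Sat with some successor in Z. Z1 = ∅; fixed.
Sat(EG a) = ∅
Sat((EG a) | p) = {s0, s1, s3, s4}
Sat(EX ((EG a) | p)) = {s : some successor in {s0, s1, s3, s4}} = {s0, s1, s2, s4}
s4 ∈ Sat(EX ((EG a) | p)) = {s0, s1, s2, s4}, so the formula holds at s4.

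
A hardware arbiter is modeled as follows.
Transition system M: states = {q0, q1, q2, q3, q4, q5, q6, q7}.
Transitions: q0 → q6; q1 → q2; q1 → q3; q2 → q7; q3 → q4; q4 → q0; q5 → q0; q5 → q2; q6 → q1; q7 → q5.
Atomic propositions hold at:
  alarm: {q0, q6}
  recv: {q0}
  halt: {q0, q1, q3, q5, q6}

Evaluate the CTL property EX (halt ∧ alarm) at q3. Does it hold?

Sat(halt ∧ alarm) = {q0, q6}
Sat(EX (halt ∧ alarm)) = {s : some successor in {q0, q6}} = {q0, q4, q5}
q3 ∉ Sat(EX (halt ∧ alarm)) = {q0, q4, q5}, so the formula does not hold at q3.

No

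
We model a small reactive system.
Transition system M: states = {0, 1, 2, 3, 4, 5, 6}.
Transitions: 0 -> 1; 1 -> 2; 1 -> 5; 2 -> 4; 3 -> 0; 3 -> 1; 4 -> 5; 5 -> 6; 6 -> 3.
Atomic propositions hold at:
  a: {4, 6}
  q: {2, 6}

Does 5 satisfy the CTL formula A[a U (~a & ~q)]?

Yes

Sat(~a) = {0, 1, 2, 3, 5}
Sat(~q) = {0, 1, 3, 4, 5}
Sat(~a & ~q) = {0, 1, 3, 5}
A[a U (~a & ~q)]: least fixpoint, start Z0 = Sat((~a & ~q)) = {0, 1, 3, 5}, add states in Sat(a) with every successor in Z. Z1 = {0, 1, 3, 4, 5, 6}; fixed.
Sat(A[a U (~a & ~q)]) = {0, 1, 3, 4, 5, 6}
5 ∈ Sat(A[a U (~a & ~q)]) = {0, 1, 3, 4, 5, 6}, so the formula holds at 5.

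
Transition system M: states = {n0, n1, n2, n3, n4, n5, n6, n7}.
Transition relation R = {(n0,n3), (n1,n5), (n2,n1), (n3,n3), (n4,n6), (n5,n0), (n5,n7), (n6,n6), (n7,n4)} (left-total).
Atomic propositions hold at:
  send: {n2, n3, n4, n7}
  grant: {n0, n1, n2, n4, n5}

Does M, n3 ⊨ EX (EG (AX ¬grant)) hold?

Sat(¬grant) = {n3, n6, n7}
Sat(AX ¬grant) = {s : every successor in {n3, n6, n7}} = {n0, n3, n4, n6}
EG (AX ¬grant): greatest fixpoint, start Z0 = {n0, n3, n4, n6}, keep only states in Sat with some successor in Z. Already a fixed point.
Sat(EG (AX ¬grant)) = {n0, n3, n4, n6}
Sat(EX (EG (AX ¬grant))) = {s : some successor in {n0, n3, n4, n6}} = {n0, n3, n4, n5, n6, n7}
n3 ∈ Sat(EX (EG (AX ¬grant))) = {n0, n3, n4, n5, n6, n7}, so the formula holds at n3.

Yes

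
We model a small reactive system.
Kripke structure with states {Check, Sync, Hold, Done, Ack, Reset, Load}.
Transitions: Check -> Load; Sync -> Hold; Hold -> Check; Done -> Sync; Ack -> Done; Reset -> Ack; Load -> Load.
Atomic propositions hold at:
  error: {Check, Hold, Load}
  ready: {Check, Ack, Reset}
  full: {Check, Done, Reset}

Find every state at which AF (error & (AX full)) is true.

{Sync, Hold, Done, Ack, Reset}

Sat(AX full) = {s : every successor in {Check, Done, Reset}} = {Hold, Ack}
Sat(error & (AX full)) = {Hold}
AF (error & (AX full)): least fixpoint, start Z0 = {Hold}, add states with every successor in Z. Z1 = {Sync, Hold}; Z2 = {Sync, Hold, Done}; Z3 = {Sync, Hold, Done, Ack}; Z4 = {Sync, Hold, Done, Ack, Reset}; fixed.
Sat(AF (error & (AX full))) = {Sync, Hold, Done, Ack, Reset}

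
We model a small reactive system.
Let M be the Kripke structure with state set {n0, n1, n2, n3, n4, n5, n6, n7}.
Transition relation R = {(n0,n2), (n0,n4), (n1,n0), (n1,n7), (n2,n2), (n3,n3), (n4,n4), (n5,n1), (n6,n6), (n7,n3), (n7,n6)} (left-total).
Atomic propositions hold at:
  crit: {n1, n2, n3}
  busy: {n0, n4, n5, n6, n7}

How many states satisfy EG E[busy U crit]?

6

E[busy U crit]: least fixpoint, start Z0 = Sat(crit) = {n1, n2, n3}, add states in Sat(busy) with some successor in Z. Z1 = {n0, n1, n2, n3, n5, n7}; fixed.
Sat(E[busy U crit]) = {n0, n1, n2, n3, n5, n7}
EG E[busy U crit]: greatest fixpoint, start Z0 = {n0, n1, n2, n3, n5, n7}, keep only states in Sat with some successor in Z. Already a fixed point.
Sat(EG E[busy U crit]) = {n0, n1, n2, n3, n5, n7}
|Sat(EG E[busy U crit])| = |{n0, n1, n2, n3, n5, n7}| = 6.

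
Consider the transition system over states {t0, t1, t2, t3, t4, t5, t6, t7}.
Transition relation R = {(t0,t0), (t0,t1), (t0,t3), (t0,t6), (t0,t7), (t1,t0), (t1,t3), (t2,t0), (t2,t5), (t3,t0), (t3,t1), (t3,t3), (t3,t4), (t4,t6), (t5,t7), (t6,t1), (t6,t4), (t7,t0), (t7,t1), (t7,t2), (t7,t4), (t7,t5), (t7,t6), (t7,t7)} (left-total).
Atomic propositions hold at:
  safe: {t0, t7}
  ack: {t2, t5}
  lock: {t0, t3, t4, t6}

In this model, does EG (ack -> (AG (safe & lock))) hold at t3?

Sat(safe & lock) = {t0}
AG (safe & lock): greatest fixpoint, start Z0 = {t0}, keep only states in Sat with every successor in Z. Z1 = ∅; fixed.
Sat(AG (safe & lock)) = ∅
Sat(ack -> (AG (safe & lock))) = {t0, t1, t3, t4, t6, t7}
EG (ack -> (AG (safe & lock))): greatest fixpoint, start Z0 = {t0, t1, t3, t4, t6, t7}, keep only states in Sat with some successor in Z. Already a fixed point.
Sat(EG (ack -> (AG (safe & lock)))) = {t0, t1, t3, t4, t6, t7}
t3 ∈ Sat(EG (ack -> (AG (safe & lock)))) = {t0, t1, t3, t4, t6, t7}, so the formula holds at t3.

Yes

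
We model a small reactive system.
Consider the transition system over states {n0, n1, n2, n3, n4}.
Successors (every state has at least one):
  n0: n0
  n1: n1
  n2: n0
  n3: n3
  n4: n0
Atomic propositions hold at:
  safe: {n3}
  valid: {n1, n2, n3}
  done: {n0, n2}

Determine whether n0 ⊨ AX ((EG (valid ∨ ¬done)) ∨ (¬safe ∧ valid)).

No

Sat(¬done) = {n1, n3, n4}
Sat(valid ∨ ¬done) = {n1, n2, n3, n4}
EG (valid ∨ ¬done): greatest fixpoint, start Z0 = {n1, n2, n3, n4}, keep only states in Sat with some successor in Z. Z1 = {n1, n3}; fixed.
Sat(EG (valid ∨ ¬done)) = {n1, n3}
Sat(¬safe) = {n0, n1, n2, n4}
Sat(¬safe ∧ valid) = {n1, n2}
Sat((EG (valid ∨ ¬done)) ∨ (¬safe ∧ valid)) = {n1, n2, n3}
Sat(AX ((EG (valid ∨ ¬done)) ∨ (¬safe ∧ valid))) = {s : every successor in {n1, n2, n3}} = {n1, n3}
n0 ∉ Sat(AX ((EG (valid ∨ ¬done)) ∨ (¬safe ∧ valid))) = {n1, n3}, so the formula does not hold at n0.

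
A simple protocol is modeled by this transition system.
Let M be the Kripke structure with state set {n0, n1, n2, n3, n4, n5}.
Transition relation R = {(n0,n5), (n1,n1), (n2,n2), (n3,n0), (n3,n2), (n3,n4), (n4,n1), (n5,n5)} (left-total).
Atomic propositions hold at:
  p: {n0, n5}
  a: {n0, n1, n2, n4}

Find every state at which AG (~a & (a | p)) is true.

Sat(~a) = {n3, n5}
Sat(a | p) = {n0, n1, n2, n4, n5}
Sat(~a & (a | p)) = {n5}
AG (~a & (a | p)): greatest fixpoint, start Z0 = {n5}, keep only states in Sat with every successor in Z. Already a fixed point.
Sat(AG (~a & (a | p))) = {n5}

{n5}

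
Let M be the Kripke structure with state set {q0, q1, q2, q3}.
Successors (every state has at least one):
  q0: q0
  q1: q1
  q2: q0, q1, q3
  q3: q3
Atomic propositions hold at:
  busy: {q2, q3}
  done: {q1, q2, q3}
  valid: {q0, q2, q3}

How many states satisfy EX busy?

Sat(EX busy) = {s : some successor in {q2, q3}} = {q2, q3}
|Sat(EX busy)| = |{q2, q3}| = 2.

2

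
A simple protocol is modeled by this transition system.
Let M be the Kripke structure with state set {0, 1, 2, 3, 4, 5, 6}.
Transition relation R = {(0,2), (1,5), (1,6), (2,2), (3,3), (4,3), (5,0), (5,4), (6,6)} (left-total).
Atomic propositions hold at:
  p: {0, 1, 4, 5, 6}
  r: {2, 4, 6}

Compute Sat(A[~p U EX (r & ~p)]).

{0, 2}

Sat(~p) = {2, 3}
Sat(r & ~p) = {2}
Sat(EX (r & ~p)) = {s : some successor in {2}} = {0, 2}
A[~p U EX (r & ~p)]: least fixpoint, start Z0 = Sat(EX (r & ~p)) = {0, 2}, add states in Sat(~p) with every successor in Z. Already a fixed point.
Sat(A[~p U EX (r & ~p)]) = {0, 2}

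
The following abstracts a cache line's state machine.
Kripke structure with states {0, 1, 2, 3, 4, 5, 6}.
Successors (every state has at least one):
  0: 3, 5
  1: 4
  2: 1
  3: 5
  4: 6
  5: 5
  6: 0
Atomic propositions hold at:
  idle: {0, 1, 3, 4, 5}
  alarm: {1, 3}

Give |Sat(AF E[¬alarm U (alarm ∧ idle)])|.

6

Sat(¬alarm) = {0, 2, 4, 5, 6}
Sat(alarm ∧ idle) = {1, 3}
E[¬alarm U (alarm ∧ idle)]: least fixpoint, start Z0 = Sat((alarm ∧ idle)) = {1, 3}, add states in Sat(¬alarm) with some successor in Z. Z1 = {0, 1, 2, 3}; Z2 = {0, 1, 2, 3, 6}; Z3 = {0, 1, 2, 3, 4, 6}; fixed.
Sat(E[¬alarm U (alarm ∧ idle)]) = {0, 1, 2, 3, 4, 6}
AF E[¬alarm U (alarm ∧ idle)]: least fixpoint, start Z0 = {0, 1, 2, 3, 4, 6}, add states with every successor in Z. Already a fixed point.
Sat(AF E[¬alarm U (alarm ∧ idle)]) = {0, 1, 2, 3, 4, 6}
|Sat(AF E[¬alarm U (alarm ∧ idle)])| = |{0, 1, 2, 3, 4, 6}| = 6.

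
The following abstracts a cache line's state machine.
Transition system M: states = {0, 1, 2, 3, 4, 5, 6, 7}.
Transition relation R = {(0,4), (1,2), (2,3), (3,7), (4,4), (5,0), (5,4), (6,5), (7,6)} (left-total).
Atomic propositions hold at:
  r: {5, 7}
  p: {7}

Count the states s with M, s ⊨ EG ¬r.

Sat(¬r) = {0, 1, 2, 3, 4, 6}
EG ¬r: greatest fixpoint, start Z0 = {0, 1, 2, 3, 4, 6}, keep only states in Sat with some successor in Z. Z1 = {0, 1, 2, 4}; Z2 = {0, 1, 4}; Z3 = {0, 4}; fixed.
Sat(EG ¬r) = {0, 4}
|Sat(EG ¬r)| = |{0, 4}| = 2.

2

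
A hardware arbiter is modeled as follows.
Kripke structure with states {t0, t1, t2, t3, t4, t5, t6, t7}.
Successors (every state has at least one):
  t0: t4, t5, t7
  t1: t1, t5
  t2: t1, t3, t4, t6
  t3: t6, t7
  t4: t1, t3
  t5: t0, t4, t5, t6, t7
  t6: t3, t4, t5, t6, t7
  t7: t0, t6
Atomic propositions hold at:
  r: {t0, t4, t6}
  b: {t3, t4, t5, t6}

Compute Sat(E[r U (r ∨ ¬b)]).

{t0, t1, t2, t4, t6, t7}

Sat(¬b) = {t0, t1, t2, t7}
Sat(r ∨ ¬b) = {t0, t1, t2, t4, t6, t7}
E[r U (r ∨ ¬b)]: least fixpoint, start Z0 = Sat((r ∨ ¬b)) = {t0, t1, t2, t4, t6, t7}, add states in Sat(r) with some successor in Z. Already a fixed point.
Sat(E[r U (r ∨ ¬b)]) = {t0, t1, t2, t4, t6, t7}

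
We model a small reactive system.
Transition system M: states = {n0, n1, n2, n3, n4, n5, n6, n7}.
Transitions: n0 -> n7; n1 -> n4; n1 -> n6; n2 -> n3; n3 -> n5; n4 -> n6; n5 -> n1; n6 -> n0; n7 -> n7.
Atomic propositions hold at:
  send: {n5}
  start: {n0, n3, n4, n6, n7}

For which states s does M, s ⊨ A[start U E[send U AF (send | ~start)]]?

Sat(~start) = {n1, n2, n5}
Sat(send | ~start) = {n1, n2, n5}
AF (send | ~start): least fixpoint, start Z0 = {n1, n2, n5}, add states with every successor in Z. Z1 = {n1, n2, n3, n5}; fixed.
Sat(AF (send | ~start)) = {n1, n2, n3, n5}
E[send U AF (send | ~start)]: least fixpoint, start Z0 = Sat(AF (send | ~start)) = {n1, n2, n3, n5}, add states in Sat(send) with some successor in Z. Already a fixed point.
Sat(E[send U AF (send | ~start)]) = {n1, n2, n3, n5}
A[start U E[send U AF (send | ~start)]]: least fixpoint, start Z0 = Sat(E[send U AF (send | ~start)]) = {n1, n2, n3, n5}, add states in Sat(start) with every successor in Z. Already a fixed point.
Sat(A[start U E[send U AF (send | ~start)]]) = {n1, n2, n3, n5}

{n1, n2, n3, n5}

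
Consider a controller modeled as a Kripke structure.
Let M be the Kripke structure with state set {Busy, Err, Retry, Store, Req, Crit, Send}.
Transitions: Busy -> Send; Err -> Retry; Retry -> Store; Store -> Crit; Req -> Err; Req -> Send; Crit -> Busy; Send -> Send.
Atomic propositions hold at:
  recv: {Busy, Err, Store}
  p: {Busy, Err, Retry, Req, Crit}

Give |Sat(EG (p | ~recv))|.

4

Sat(~recv) = {Retry, Req, Crit, Send}
Sat(p | ~recv) = {Busy, Err, Retry, Req, Crit, Send}
EG (p | ~recv): greatest fixpoint, start Z0 = {Busy, Err, Retry, Req, Crit, Send}, keep only states in Sat with some successor in Z. Z1 = {Busy, Err, Req, Crit, Send}; Z2 = {Busy, Req, Crit, Send}; fixed.
Sat(EG (p | ~recv)) = {Busy, Req, Crit, Send}
|Sat(EG (p | ~recv))| = |{Busy, Req, Crit, Send}| = 4.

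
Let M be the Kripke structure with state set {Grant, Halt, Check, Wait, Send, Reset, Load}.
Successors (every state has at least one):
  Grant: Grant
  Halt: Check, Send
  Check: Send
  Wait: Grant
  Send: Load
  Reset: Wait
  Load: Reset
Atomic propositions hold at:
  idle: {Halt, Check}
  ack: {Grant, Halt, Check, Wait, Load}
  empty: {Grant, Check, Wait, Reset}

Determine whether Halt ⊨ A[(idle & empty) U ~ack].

Sat(idle & empty) = {Check}
Sat(~ack) = {Send, Reset}
A[(idle & empty) U ~ack]: least fixpoint, start Z0 = Sat(~ack) = {Send, Reset}, add states in Sat(idle & empty) with every successor in Z. Z1 = {Check, Send, Reset}; fixed.
Sat(A[(idle & empty) U ~ack]) = {Check, Send, Reset}
Halt ∉ Sat(A[(idle & empty) U ~ack]) = {Check, Send, Reset}, so the formula does not hold at Halt.

No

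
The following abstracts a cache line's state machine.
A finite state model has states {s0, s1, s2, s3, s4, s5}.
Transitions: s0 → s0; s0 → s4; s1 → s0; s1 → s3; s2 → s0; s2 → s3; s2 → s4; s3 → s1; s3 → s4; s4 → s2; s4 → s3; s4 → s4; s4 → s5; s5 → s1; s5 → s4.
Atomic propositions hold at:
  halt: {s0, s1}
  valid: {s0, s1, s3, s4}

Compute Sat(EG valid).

EG valid: greatest fixpoint, start Z0 = {s0, s1, s3, s4}, keep only states in Sat with some successor in Z. Already a fixed point.
Sat(EG valid) = {s0, s1, s3, s4}

{s0, s1, s3, s4}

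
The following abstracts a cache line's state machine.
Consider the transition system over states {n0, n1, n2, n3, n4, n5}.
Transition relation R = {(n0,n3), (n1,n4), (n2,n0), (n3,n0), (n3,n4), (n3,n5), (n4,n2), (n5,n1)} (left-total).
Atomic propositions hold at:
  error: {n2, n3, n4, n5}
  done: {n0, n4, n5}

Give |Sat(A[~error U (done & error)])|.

Sat(~error) = {n0, n1}
Sat(done & error) = {n4, n5}
A[~error U (done & error)]: least fixpoint, start Z0 = Sat((done & error)) = {n4, n5}, add states in Sat(~error) with every successor in Z. Z1 = {n1, n4, n5}; fixed.
Sat(A[~error U (done & error)]) = {n1, n4, n5}
|Sat(A[~error U (done & error)])| = |{n1, n4, n5}| = 3.

3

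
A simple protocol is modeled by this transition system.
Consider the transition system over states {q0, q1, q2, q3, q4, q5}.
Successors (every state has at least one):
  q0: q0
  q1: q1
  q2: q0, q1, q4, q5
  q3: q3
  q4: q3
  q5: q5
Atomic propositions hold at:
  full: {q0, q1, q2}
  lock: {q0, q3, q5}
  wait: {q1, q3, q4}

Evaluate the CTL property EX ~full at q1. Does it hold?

Sat(~full) = {q3, q4, q5}
Sat(EX ~full) = {s : some successor in {q3, q4, q5}} = {q2, q3, q4, q5}
q1 ∉ Sat(EX ~full) = {q2, q3, q4, q5}, so the formula does not hold at q1.

No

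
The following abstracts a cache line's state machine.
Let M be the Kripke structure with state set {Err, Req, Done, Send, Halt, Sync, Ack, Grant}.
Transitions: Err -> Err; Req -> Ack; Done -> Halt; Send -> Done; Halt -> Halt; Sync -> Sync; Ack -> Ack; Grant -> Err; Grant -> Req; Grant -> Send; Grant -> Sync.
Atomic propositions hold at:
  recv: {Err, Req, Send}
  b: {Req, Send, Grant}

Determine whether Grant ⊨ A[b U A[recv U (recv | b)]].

Sat(recv | b) = {Err, Req, Send, Grant}
A[recv U (recv | b)]: least fixpoint, start Z0 = Sat((recv | b)) = {Err, Req, Send, Grant}, add states in Sat(recv) with every successor in Z. Already a fixed point.
Sat(A[recv U (recv | b)]) = {Err, Req, Send, Grant}
A[b U A[recv U (recv | b)]]: least fixpoint, start Z0 = Sat(A[recv U (recv | b)]) = {Err, Req, Send, Grant}, add states in Sat(b) with every successor in Z. Already a fixed point.
Sat(A[b U A[recv U (recv | b)]]) = {Err, Req, Send, Grant}
Grant ∈ Sat(A[b U A[recv U (recv | b)]]) = {Err, Req, Send, Grant}, so the formula holds at Grant.

Yes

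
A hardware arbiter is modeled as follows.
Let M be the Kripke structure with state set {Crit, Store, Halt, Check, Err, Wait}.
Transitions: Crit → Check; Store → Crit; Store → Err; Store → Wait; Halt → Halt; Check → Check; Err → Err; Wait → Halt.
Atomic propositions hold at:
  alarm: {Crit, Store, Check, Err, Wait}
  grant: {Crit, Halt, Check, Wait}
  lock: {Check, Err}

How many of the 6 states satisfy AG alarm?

AG alarm: greatest fixpoint, start Z0 = {Crit, Store, Check, Err, Wait}, keep only states in Sat with every successor in Z. Z1 = {Crit, Store, Check, Err}; Z2 = {Crit, Check, Err}; fixed.
Sat(AG alarm) = {Crit, Check, Err}
|Sat(AG alarm)| = |{Crit, Check, Err}| = 3.

3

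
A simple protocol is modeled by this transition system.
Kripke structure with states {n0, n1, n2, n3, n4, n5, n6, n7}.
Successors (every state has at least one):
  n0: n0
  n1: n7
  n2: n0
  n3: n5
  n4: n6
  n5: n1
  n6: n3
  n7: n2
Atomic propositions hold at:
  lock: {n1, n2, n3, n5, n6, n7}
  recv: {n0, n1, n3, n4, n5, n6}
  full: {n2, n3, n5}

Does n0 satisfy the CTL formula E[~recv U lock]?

Sat(~recv) = {n2, n7}
E[~recv U lock]: least fixpoint, start Z0 = Sat(lock) = {n1, n2, n3, n5, n6, n7}, add states in Sat(~recv) with some successor in Z. Already a fixed point.
Sat(E[~recv U lock]) = {n1, n2, n3, n5, n6, n7}
n0 ∉ Sat(E[~recv U lock]) = {n1, n2, n3, n5, n6, n7}, so the formula does not hold at n0.

No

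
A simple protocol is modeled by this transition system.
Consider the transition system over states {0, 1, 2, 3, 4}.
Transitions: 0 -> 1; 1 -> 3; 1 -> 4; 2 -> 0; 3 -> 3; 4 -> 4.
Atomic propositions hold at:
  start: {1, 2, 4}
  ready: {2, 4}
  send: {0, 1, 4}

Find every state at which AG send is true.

{4}

AG send: greatest fixpoint, start Z0 = {0, 1, 4}, keep only states in Sat with every successor in Z. Z1 = {0, 4}; Z2 = {4}; fixed.
Sat(AG send) = {4}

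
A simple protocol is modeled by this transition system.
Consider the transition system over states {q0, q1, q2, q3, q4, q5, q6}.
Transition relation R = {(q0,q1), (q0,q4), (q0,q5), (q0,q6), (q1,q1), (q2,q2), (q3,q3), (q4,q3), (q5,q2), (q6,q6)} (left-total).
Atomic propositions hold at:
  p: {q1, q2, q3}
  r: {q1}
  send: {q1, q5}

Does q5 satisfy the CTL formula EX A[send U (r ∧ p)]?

No

Sat(r ∧ p) = {q1}
A[send U (r ∧ p)]: least fixpoint, start Z0 = Sat((r ∧ p)) = {q1}, add states in Sat(send) with every successor in Z. Already a fixed point.
Sat(A[send U (r ∧ p)]) = {q1}
Sat(EX A[send U (r ∧ p)]) = {s : some successor in {q1}} = {q0, q1}
q5 ∉ Sat(EX A[send U (r ∧ p)]) = {q0, q1}, so the formula does not hold at q5.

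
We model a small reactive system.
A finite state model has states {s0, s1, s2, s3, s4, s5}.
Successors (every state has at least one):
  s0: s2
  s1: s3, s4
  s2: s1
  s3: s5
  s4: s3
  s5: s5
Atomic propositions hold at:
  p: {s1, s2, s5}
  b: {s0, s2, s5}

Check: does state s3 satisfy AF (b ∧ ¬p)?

No

Sat(¬p) = {s0, s3, s4}
Sat(b ∧ ¬p) = {s0}
AF (b ∧ ¬p): least fixpoint, start Z0 = {s0}, add states with every successor in Z. Already a fixed point.
Sat(AF (b ∧ ¬p)) = {s0}
s3 ∉ Sat(AF (b ∧ ¬p)) = {s0}, so the formula does not hold at s3.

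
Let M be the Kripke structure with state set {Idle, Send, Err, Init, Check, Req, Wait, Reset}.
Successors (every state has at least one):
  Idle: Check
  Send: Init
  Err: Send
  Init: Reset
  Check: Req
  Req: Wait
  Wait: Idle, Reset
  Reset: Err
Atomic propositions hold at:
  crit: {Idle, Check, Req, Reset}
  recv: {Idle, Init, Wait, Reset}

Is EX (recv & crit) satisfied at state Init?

Sat(recv & crit) = {Idle, Reset}
Sat(EX (recv & crit)) = {s : some successor in {Idle, Reset}} = {Init, Wait}
Init ∈ Sat(EX (recv & crit)) = {Init, Wait}, so the formula holds at Init.

Yes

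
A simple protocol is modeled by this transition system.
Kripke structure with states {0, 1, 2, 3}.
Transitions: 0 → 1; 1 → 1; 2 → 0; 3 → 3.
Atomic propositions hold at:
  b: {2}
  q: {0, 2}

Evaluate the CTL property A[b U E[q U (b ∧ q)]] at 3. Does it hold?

Sat(b ∧ q) = {2}
E[q U (b ∧ q)]: least fixpoint, start Z0 = Sat((b ∧ q)) = {2}, add states in Sat(q) with some successor in Z. Already a fixed point.
Sat(E[q U (b ∧ q)]) = {2}
A[b U E[q U (b ∧ q)]]: least fixpoint, start Z0 = Sat(E[q U (b ∧ q)]) = {2}, add states in Sat(b) with every successor in Z. Already a fixed point.
Sat(A[b U E[q U (b ∧ q)]]) = {2}
3 ∉ Sat(A[b U E[q U (b ∧ q)]]) = {2}, so the formula does not hold at 3.

No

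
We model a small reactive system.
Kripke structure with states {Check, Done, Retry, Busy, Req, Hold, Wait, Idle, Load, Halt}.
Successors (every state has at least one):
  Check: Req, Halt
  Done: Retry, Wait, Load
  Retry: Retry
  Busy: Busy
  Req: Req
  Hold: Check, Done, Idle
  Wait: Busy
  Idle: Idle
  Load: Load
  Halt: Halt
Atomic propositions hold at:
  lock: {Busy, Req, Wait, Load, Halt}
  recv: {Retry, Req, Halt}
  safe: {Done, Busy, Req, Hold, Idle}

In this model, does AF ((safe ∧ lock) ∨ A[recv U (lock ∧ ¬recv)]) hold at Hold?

Sat(safe ∧ lock) = {Busy, Req}
Sat(¬recv) = {Check, Done, Busy, Hold, Wait, Idle, Load}
Sat(lock ∧ ¬recv) = {Busy, Wait, Load}
A[recv U (lock ∧ ¬recv)]: least fixpoint, start Z0 = Sat((lock ∧ ¬recv)) = {Busy, Wait, Load}, add states in Sat(recv) with every successor in Z. Already a fixed point.
Sat(A[recv U (lock ∧ ¬recv)]) = {Busy, Wait, Load}
Sat((safe ∧ lock) ∨ A[recv U (lock ∧ ¬recv)]) = {Busy, Req, Wait, Load}
AF ((safe ∧ lock) ∨ A[recv U (lock ∧ ¬recv)]): least fixpoint, start Z0 = {Busy, Req, Wait, Load}, add states with every successor in Z. Already a fixed point.
Sat(AF ((safe ∧ lock) ∨ A[recv U (lock ∧ ¬recv)])) = {Busy, Req, Wait, Load}
Hold ∉ Sat(AF ((safe ∧ lock) ∨ A[recv U (lock ∧ ¬recv)])) = {Busy, Req, Wait, Load}, so the formula does not hold at Hold.

No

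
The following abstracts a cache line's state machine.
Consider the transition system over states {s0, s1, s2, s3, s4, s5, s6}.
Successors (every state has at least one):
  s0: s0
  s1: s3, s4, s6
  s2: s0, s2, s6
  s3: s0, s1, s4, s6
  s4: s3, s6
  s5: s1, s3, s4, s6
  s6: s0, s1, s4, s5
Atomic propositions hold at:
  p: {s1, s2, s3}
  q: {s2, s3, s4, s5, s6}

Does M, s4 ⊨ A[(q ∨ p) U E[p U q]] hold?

Yes

Sat(q ∨ p) = {s1, s2, s3, s4, s5, s6}
E[p U q]: least fixpoint, start Z0 = Sat(q) = {s2, s3, s4, s5, s6}, add states in Sat(p) with some successor in Z. Z1 = {s1, s2, s3, s4, s5, s6}; fixed.
Sat(E[p U q]) = {s1, s2, s3, s4, s5, s6}
A[(q ∨ p) U E[p U q]]: least fixpoint, start Z0 = Sat(E[p U q]) = {s1, s2, s3, s4, s5, s6}, add states in Sat(q ∨ p) with every successor in Z. Already a fixed point.
Sat(A[(q ∨ p) U E[p U q]]) = {s1, s2, s3, s4, s5, s6}
s4 ∈ Sat(A[(q ∨ p) U E[p U q]]) = {s1, s2, s3, s4, s5, s6}, so the formula holds at s4.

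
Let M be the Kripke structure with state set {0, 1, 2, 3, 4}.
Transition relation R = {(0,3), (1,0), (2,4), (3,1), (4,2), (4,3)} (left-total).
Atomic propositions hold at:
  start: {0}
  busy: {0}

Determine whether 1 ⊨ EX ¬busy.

Sat(¬busy) = {1, 2, 3, 4}
Sat(EX ¬busy) = {s : some successor in {1, 2, 3, 4}} = {0, 2, 3, 4}
1 ∉ Sat(EX ¬busy) = {0, 2, 3, 4}, so the formula does not hold at 1.

No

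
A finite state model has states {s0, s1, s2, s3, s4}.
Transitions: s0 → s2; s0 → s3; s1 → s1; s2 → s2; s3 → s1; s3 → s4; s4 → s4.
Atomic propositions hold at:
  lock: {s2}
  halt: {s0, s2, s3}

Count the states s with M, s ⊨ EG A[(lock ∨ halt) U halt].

Sat(lock ∨ halt) = {s0, s2, s3}
A[(lock ∨ halt) U halt]: least fixpoint, start Z0 = Sat(halt) = {s0, s2, s3}, add states in Sat(lock ∨ halt) with every successor in Z. Already a fixed point.
Sat(A[(lock ∨ halt) U halt]) = {s0, s2, s3}
EG A[(lock ∨ halt) U halt]: greatest fixpoint, start Z0 = {s0, s2, s3}, keep only states in Sat with some successor in Z. Z1 = {s0, s2}; fixed.
Sat(EG A[(lock ∨ halt) U halt]) = {s0, s2}
|Sat(EG A[(lock ∨ halt) U halt])| = |{s0, s2}| = 2.

2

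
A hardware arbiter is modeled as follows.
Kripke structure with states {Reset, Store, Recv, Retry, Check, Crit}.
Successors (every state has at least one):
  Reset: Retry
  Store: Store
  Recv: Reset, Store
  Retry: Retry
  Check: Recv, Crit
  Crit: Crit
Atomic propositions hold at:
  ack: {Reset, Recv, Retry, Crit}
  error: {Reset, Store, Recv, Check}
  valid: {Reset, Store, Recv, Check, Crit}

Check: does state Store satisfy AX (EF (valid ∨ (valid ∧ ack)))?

Yes

Sat(valid ∧ ack) = {Reset, Recv, Crit}
Sat(valid ∨ (valid ∧ ack)) = {Reset, Store, Recv, Check, Crit}
EF (valid ∨ (valid ∧ ack)): least fixpoint, start Z0 = {Reset, Store, Recv, Check, Crit}, add states with some successor in Z. Already a fixed point.
Sat(EF (valid ∨ (valid ∧ ack))) = {Reset, Store, Recv, Check, Crit}
Sat(AX (EF (valid ∨ (valid ∧ ack)))) = {s : every successor in {Reset, Store, Recv, Check, Crit}} = {Store, Recv, Check, Crit}
Store ∈ Sat(AX (EF (valid ∨ (valid ∧ ack)))) = {Store, Recv, Check, Crit}, so the formula holds at Store.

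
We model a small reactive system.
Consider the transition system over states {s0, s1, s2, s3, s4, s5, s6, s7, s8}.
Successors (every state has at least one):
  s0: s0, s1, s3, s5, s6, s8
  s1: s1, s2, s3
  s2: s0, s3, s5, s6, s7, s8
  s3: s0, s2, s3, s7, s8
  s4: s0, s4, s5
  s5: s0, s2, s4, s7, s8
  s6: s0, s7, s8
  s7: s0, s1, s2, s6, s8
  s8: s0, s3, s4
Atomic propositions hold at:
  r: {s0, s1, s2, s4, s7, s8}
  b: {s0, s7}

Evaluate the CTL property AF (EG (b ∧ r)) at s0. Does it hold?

Sat(b ∧ r) = {s0, s7}
EG (b ∧ r): greatest fixpoint, start Z0 = {s0, s7}, keep only states in Sat with some successor in Z. Already a fixed point.
Sat(EG (b ∧ r)) = {s0, s7}
AF (EG (b ∧ r)): least fixpoint, start Z0 = {s0, s7}, add states with every successor in Z. Already a fixed point.
Sat(AF (EG (b ∧ r))) = {s0, s7}
s0 ∈ Sat(AF (EG (b ∧ r))) = {s0, s7}, so the formula holds at s0.

Yes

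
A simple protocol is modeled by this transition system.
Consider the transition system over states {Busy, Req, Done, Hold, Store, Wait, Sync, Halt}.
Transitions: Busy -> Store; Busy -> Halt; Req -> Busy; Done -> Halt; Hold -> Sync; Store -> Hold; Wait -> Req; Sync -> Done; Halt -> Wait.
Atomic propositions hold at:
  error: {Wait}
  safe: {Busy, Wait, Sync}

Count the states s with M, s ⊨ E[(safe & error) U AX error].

Sat(safe & error) = {Wait}
Sat(AX error) = {s : every successor in {Wait}} = {Halt}
E[(safe & error) U AX error]: least fixpoint, start Z0 = Sat(AX error) = {Halt}, add states in Sat(safe & error) with some successor in Z. Already a fixed point.
Sat(E[(safe & error) U AX error]) = {Halt}
|Sat(E[(safe & error) U AX error])| = |{Halt}| = 1.

1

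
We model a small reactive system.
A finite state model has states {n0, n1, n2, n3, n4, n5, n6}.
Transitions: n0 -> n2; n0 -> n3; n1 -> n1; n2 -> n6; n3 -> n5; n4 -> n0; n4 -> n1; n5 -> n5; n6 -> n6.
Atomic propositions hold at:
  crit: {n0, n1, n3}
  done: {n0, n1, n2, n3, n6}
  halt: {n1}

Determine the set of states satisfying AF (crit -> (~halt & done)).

{n0, n2, n3, n4, n5, n6}

Sat(~halt) = {n0, n2, n3, n4, n5, n6}
Sat(~halt & done) = {n0, n2, n3, n6}
Sat(crit -> (~halt & done)) = {n0, n2, n3, n4, n5, n6}
AF (crit -> (~halt & done)): least fixpoint, start Z0 = {n0, n2, n3, n4, n5, n6}, add states with every successor in Z. Already a fixed point.
Sat(AF (crit -> (~halt & done))) = {n0, n2, n3, n4, n5, n6}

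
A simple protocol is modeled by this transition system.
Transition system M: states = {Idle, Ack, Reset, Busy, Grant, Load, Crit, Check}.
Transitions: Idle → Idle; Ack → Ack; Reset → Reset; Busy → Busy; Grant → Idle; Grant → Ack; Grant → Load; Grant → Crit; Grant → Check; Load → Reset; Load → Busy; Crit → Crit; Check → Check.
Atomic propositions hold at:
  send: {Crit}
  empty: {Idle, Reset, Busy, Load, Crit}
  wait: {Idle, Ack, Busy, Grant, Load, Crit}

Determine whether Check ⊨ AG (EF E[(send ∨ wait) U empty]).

No

Sat(send ∨ wait) = {Idle, Ack, Busy, Grant, Load, Crit}
E[(send ∨ wait) U empty]: least fixpoint, start Z0 = Sat(empty) = {Idle, Reset, Busy, Load, Crit}, add states in Sat(send ∨ wait) with some successor in Z. Z1 = {Idle, Reset, Busy, Grant, Load, Crit}; fixed.
Sat(E[(send ∨ wait) U empty]) = {Idle, Reset, Busy, Grant, Load, Crit}
EF E[(send ∨ wait) U empty]: least fixpoint, start Z0 = {Idle, Reset, Busy, Grant, Load, Crit}, add states with some successor in Z. Already a fixed point.
Sat(EF E[(send ∨ wait) U empty]) = {Idle, Reset, Busy, Grant, Load, Crit}
AG (EF E[(send ∨ wait) U empty]): greatest fixpoint, start Z0 = {Idle, Reset, Busy, Grant, Load, Crit}, keep only states in Sat with every successor in Z. Z1 = {Idle, Reset, Busy, Load, Crit}; fixed.
Sat(AG (EF E[(send ∨ wait) U empty])) = {Idle, Reset, Busy, Load, Crit}
Check ∉ Sat(AG (EF E[(send ∨ wait) U empty])) = {Idle, Reset, Busy, Load, Crit}, so the formula does not hold at Check.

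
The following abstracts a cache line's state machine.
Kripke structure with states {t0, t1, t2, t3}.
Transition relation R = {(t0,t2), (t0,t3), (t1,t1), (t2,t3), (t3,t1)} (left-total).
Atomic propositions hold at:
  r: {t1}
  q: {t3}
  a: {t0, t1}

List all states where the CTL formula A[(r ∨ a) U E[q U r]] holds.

Sat(r ∨ a) = {t0, t1}
E[q U r]: least fixpoint, start Z0 = Sat(r) = {t1}, add states in Sat(q) with some successor in Z. Z1 = {t1, t3}; fixed.
Sat(E[q U r]) = {t1, t3}
A[(r ∨ a) U E[q U r]]: least fixpoint, start Z0 = Sat(E[q U r]) = {t1, t3}, add states in Sat(r ∨ a) with every successor in Z. Already a fixed point.
Sat(A[(r ∨ a) U E[q U r]]) = {t1, t3}

{t1, t3}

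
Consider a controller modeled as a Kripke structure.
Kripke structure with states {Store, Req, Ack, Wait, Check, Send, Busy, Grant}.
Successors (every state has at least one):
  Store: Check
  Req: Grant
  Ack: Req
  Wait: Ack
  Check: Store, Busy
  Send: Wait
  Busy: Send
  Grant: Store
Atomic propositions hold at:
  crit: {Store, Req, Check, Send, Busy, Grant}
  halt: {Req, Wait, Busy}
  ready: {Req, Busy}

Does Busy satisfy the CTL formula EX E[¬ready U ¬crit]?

Yes

Sat(¬ready) = {Store, Ack, Wait, Check, Send, Grant}
Sat(¬crit) = {Ack, Wait}
E[¬ready U ¬crit]: least fixpoint, start Z0 = Sat(¬crit) = {Ack, Wait}, add states in Sat(¬ready) with some successor in Z. Z1 = {Ack, Wait, Send}; fixed.
Sat(E[¬ready U ¬crit]) = {Ack, Wait, Send}
Sat(EX E[¬ready U ¬crit]) = {s : some successor in {Ack, Wait, Send}} = {Wait, Send, Busy}
Busy ∈ Sat(EX E[¬ready U ¬crit]) = {Wait, Send, Busy}, so the formula holds at Busy.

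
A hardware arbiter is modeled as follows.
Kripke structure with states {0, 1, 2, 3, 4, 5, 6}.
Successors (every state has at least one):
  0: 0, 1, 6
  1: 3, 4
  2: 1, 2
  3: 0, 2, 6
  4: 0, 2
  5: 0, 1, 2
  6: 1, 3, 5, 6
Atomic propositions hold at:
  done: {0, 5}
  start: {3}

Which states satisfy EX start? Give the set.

Sat(EX start) = {s : some successor in {3}} = {1, 6}

{1, 6}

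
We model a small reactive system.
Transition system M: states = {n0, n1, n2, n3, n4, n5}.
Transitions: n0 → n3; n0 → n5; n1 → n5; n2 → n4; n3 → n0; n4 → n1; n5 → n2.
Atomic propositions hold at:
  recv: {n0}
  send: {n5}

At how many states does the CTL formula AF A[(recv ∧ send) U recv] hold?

Sat(recv ∧ send) = ∅
A[(recv ∧ send) U recv]: least fixpoint, start Z0 = Sat(recv) = {n0}, add states in Sat(recv ∧ send) with every successor in Z. Already a fixed point.
Sat(A[(recv ∧ send) U recv]) = {n0}
AF A[(recv ∧ send) U recv]: least fixpoint, start Z0 = {n0}, add states with every successor in Z. Z1 = {n0, n3}; fixed.
Sat(AF A[(recv ∧ send) U recv]) = {n0, n3}
|Sat(AF A[(recv ∧ send) U recv])| = |{n0, n3}| = 2.

2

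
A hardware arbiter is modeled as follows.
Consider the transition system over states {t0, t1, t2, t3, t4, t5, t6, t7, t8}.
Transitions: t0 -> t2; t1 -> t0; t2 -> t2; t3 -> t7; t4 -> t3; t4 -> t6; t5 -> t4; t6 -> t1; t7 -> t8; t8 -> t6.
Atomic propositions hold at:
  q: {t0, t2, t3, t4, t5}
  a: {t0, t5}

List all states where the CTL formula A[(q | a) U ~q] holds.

{t1, t3, t4, t5, t6, t7, t8}

Sat(q | a) = {t0, t2, t3, t4, t5}
Sat(~q) = {t1, t6, t7, t8}
A[(q | a) U ~q]: least fixpoint, start Z0 = Sat(~q) = {t1, t6, t7, t8}, add states in Sat(q | a) with every successor in Z. Z1 = {t1, t3, t6, t7, t8}; Z2 = {t1, t3, t4, t6, t7, t8}; Z3 = {t1, t3, t4, t5, t6, t7, t8}; fixed.
Sat(A[(q | a) U ~q]) = {t1, t3, t4, t5, t6, t7, t8}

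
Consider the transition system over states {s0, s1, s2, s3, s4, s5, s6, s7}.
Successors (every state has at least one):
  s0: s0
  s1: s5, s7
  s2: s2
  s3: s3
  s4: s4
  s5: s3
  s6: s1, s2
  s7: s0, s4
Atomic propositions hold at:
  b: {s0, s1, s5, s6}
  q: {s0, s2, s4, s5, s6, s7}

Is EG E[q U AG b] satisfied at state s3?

No

AG b: greatest fixpoint, start Z0 = {s0, s1, s5, s6}, keep only states in Sat with every successor in Z. Z1 = {s0}; fixed.
Sat(AG b) = {s0}
E[q U AG b]: least fixpoint, start Z0 = Sat(AG b) = {s0}, add states in Sat(q) with some successor in Z. Z1 = {s0, s7}; fixed.
Sat(E[q U AG b]) = {s0, s7}
EG E[q U AG b]: greatest fixpoint, start Z0 = {s0, s7}, keep only states in Sat with some successor in Z. Already a fixed point.
Sat(EG E[q U AG b]) = {s0, s7}
s3 ∉ Sat(EG E[q U AG b]) = {s0, s7}, so the formula does not hold at s3.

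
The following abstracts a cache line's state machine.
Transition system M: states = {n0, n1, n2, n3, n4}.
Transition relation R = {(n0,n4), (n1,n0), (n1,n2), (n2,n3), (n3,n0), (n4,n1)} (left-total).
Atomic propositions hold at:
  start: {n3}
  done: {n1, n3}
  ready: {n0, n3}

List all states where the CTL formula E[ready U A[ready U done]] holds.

{n1, n3}

A[ready U done]: least fixpoint, start Z0 = Sat(done) = {n1, n3}, add states in Sat(ready) with every successor in Z. Already a fixed point.
Sat(A[ready U done]) = {n1, n3}
E[ready U A[ready U done]]: least fixpoint, start Z0 = Sat(A[ready U done]) = {n1, n3}, add states in Sat(ready) with some successor in Z. Already a fixed point.
Sat(E[ready U A[ready U done]]) = {n1, n3}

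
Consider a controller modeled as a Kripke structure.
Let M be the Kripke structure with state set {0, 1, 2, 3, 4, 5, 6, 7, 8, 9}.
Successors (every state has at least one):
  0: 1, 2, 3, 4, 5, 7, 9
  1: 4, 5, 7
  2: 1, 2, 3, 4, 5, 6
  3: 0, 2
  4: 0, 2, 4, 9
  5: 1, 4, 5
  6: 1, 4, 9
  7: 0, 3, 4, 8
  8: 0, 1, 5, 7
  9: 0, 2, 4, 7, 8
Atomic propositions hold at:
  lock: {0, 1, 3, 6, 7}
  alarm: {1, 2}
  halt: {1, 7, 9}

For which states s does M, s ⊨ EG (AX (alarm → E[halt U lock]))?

E[halt U lock]: least fixpoint, start Z0 = Sat(lock) = {0, 1, 3, 6, 7}, add states in Sat(halt) with some successor in Z. Z1 = {0, 1, 3, 6, 7, 9}; fixed.
Sat(E[halt U lock]) = {0, 1, 3, 6, 7, 9}
Sat(alarm → E[halt U lock]) = {0, 1, 3, 4, 5, 6, 7, 8, 9}
Sat(AX (alarm → E[halt U lock])) = {s : every successor in {0, 1, 3, 4, 5, 6, 7, 8, 9}} = {1, 5, 6, 7, 8}
EG (AX (alarm → E[halt U lock])): greatest fixpoint, start Z0 = {1, 5, 6, 7, 8}, keep only states in Sat with some successor in Z. Already a fixed point.
Sat(EG (AX (alarm → E[halt U lock]))) = {1, 5, 6, 7, 8}

{1, 5, 6, 7, 8}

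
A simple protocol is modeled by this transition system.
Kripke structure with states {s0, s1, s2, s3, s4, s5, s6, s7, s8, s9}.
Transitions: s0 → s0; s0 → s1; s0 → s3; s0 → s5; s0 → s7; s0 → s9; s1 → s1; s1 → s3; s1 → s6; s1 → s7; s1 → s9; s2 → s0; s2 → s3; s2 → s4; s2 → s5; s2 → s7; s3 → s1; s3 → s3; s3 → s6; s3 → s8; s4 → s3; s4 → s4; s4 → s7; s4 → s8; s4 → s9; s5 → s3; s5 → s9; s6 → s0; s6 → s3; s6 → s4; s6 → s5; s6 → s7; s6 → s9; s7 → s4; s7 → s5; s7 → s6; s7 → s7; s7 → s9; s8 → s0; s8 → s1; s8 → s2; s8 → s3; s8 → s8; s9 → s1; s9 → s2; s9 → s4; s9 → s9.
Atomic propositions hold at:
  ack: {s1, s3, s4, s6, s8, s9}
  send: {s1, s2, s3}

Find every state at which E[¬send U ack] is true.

Sat(¬send) = {s0, s4, s5, s6, s7, s8, s9}
E[¬send U ack]: least fixpoint, start Z0 = Sat(ack) = {s1, s3, s4, s6, s8, s9}, add states in Sat(¬send) with some successor in Z. Z1 = {s0, s1, s3, s4, s5, s6, s7, s8, s9}; fixed.
Sat(E[¬send U ack]) = {s0, s1, s3, s4, s5, s6, s7, s8, s9}

{s0, s1, s3, s4, s5, s6, s7, s8, s9}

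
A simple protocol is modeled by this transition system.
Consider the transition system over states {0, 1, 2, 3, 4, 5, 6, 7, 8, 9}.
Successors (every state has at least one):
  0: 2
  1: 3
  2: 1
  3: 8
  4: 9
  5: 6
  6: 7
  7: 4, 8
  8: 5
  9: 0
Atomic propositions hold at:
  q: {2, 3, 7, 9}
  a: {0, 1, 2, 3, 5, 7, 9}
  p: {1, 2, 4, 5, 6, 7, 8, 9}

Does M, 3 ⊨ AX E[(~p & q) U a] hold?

No

Sat(~p) = {0, 3}
Sat(~p & q) = {3}
E[(~p & q) U a]: least fixpoint, start Z0 = Sat(a) = {0, 1, 2, 3, 5, 7, 9}, add states in Sat(~p & q) with some successor in Z. Already a fixed point.
Sat(E[(~p & q) U a]) = {0, 1, 2, 3, 5, 7, 9}
Sat(AX E[(~p & q) U a]) = {s : every successor in {0, 1, 2, 3, 5, 7, 9}} = {0, 1, 2, 4, 6, 8, 9}
3 ∉ Sat(AX E[(~p & q) U a]) = {0, 1, 2, 4, 6, 8, 9}, so the formula does not hold at 3.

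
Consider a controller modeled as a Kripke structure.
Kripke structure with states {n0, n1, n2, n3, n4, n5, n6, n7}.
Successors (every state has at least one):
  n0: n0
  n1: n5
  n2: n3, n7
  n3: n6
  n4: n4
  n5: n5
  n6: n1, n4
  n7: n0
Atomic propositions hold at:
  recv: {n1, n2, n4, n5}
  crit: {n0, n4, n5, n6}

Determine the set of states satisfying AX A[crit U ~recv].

Sat(~recv) = {n0, n3, n6, n7}
A[crit U ~recv]: least fixpoint, start Z0 = Sat(~recv) = {n0, n3, n6, n7}, add states in Sat(crit) with every successor in Z. Already a fixed point.
Sat(A[crit U ~recv]) = {n0, n3, n6, n7}
Sat(AX A[crit U ~recv]) = {s : every successor in {n0, n3, n6, n7}} = {n0, n2, n3, n7}

{n0, n2, n3, n7}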